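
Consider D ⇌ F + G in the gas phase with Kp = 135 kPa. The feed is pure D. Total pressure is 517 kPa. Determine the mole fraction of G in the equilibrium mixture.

Basis: 1 mol D initially; let X = conversion of D. Extent ξ = X.
Moles: n_D = 1 − X; n_F = X; n_G = X.
n_T = Σnᵢ = 1 + X.
With p_i = (n_i/n_T)P, Kp = p_F p_G / (p_D).
Substituting and setting equal to 135 kPa gives a polynomial in X; the root in (0,1) is X = 0.455.
Then n_G = 0.455, n_T = 1.46, so y_G = 0.313.

y_G = 0.313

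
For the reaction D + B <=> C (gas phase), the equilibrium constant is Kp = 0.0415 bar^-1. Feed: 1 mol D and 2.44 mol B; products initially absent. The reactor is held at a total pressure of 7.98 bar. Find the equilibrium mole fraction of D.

Basis: 1 mol D initially; let X = conversion of D. Extent ξ = X.
Moles: n_D = 1 − X; n_B = 2.44 − X; n_C = X.
Summing: n_T = 3.44 − X.
y_i = n_i/n_T, p_i = y_i·P. Kp = p_C / (p_D p_B).
Substituting and setting equal to 0.0415 bar^-1 gives a polynomial in X; the root in (0,1) is X = 0.187.
Then n_D = 0.813, n_T = 3.25, so y_D = 0.250.

y_D = 0.250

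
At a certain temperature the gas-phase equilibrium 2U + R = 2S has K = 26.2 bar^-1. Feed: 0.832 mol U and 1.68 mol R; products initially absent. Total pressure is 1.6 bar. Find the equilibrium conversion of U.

X = 0.836

Basis: 0.832 mol U initially; let X = conversion of U. Extent ξ = 0.416X.
Moles: n_U = 0.832 − 0.832X; n_R = 1.68 − 0.416X; n_S = 0.832X.
n_T = Σnᵢ = 2.51 − 0.416X.
y_i = n_i/n_T, p_i = y_i·P. K = p_S^2 / (p_U^2 p_R).
Equating to 26.2 bar^-1 and solving on 0 < X < 1: X = 0.836.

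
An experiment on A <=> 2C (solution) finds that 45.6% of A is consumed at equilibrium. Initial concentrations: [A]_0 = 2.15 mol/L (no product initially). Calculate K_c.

K_c = 3.29 mol/L

Let X = conversion of A.
Concentrations: [A] = 2.15 − 2.15X; [C] = 4.3X.
At X = 0.456: [A] = 1.17, [C] = 1.96.
K_c = [C]^2 / ([A]) = 3.29 mol/L.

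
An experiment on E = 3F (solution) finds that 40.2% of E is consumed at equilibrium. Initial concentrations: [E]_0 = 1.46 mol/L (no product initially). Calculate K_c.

Let X = conversion of E.
Concentrations: [E] = 1.46 − 1.46X; [F] = 4.38X.
At X = 0.402: [E] = 0.873, [F] = 1.76.
K_c = [F]^3 / ([E]) = 6.25 (mol/L)^2.

K_c = 6.25 (mol/L)^2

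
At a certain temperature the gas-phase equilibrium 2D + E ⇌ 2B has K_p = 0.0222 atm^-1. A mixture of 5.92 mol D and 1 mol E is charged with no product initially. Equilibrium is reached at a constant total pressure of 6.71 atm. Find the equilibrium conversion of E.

Basis: 1 mol E initially; let X = conversion of E. Extent ξ = X.
Species balance: n_D = 5.92 − 2X; n_E = 1 − X; n_B = 2X.
Summing: n_T = 6.92 − X.
With p_i = (n_i/n_T)P, K_p = p_B^2 / (p_D^2 p_E).
Substituting and setting equal to 0.0222 atm^-1 gives a polynomial in X; the root in (0,1) is X = 0.325.

X = 0.325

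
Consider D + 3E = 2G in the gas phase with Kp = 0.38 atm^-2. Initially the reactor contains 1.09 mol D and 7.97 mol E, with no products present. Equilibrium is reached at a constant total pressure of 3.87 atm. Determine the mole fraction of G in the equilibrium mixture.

Basis: 1.09 mol D initially; let X = conversion of D. Extent ξ = 1.09X.
At extent ξ: n_D = 1.09 − 1.09X; n_E = 7.97 − 3.27X; n_G = 2.18X.
n_T = Σnᵢ = 9.06 − 2.18X.
With p_i = (n_i/n_T)P, Kp = p_G^2 / (p_D p_E^3).
Substituting and setting equal to 0.38 atm^-2 gives a polynomial in X; the root in (0,1) is X = 0.818.
Then n_G = 1.78, n_T = 7.28, so y_G = 0.245.

y_G = 0.245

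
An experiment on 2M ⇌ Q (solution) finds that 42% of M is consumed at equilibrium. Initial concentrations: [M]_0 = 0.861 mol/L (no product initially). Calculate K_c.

K_c = 0.725 L/mol

Let X = conversion of M.
Concentrations: [M] = 0.861 − 0.861X; [Q] = 0.43X.
At X = 0.42: [M] = 0.499, [Q] = 0.181.
K_c = [Q] / ([M]^2) = 0.725 L/mol.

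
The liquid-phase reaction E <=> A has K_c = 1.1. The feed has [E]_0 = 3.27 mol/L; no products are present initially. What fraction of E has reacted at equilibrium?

Let X = conversion of E; extent ξ = 3.27·X mol/L.
Concentrations: [E] = 3.27 − 3.27X; [A] = 3.27X.
K_c = [A] / ([E]).
Solving K_c = 1.1 for X ∈ (0,1): X = 0.524.

X = 0.524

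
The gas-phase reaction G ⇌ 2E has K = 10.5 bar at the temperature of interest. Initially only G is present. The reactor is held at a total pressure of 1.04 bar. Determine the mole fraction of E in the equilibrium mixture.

Take 1 mol G as basis and let X be its fractional conversion, so ξ = X.
Species balance: n_G = 1 − X; n_E = 2X.
Total moles n_T = 1 + X.
y_i = n_i/n_T, p_i = y_i·P. K = p_E^2 / (p_G).
Setting this equal to 10.5 bar and taking the physical root (0 < X < 1) gives X = 0.846.
Then n_E = 1.69, n_T = 1.85, so y_E = 0.917.

y_E = 0.917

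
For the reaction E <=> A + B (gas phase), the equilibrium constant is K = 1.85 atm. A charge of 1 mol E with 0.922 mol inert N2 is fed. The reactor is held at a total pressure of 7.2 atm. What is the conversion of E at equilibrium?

X = 0.540

Let X = conversion of E (basis 1 mol E); extent of reaction ξ = X.
Mole table: n_E = 1 − X; n_A = X; n_B = X; n_I = 0.922 (inert).
Total moles n_T = 1.92 + X.
y_i = n_i/n_T, p_i = y_i·P. K = p_A p_B / (p_E).
Setting this equal to 1.85 atm and taking the physical root (0 < X < 1) gives X = 0.540.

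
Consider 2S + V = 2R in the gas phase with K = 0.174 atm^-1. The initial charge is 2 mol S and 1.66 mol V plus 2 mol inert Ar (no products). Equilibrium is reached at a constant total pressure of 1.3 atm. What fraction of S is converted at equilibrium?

Basis: 2 mol S initially; let X = conversion of S. Extent ξ = X.
Species balance: n_S = 2 − 2X; n_V = 1.66 − X; n_R = 2X; n_I = 2 (inert).
Total moles n_T = 5.66 − X.
y_i = n_i/n_T, p_i = y_i·P. K = p_R^2 / (p_S^2 p_V).
This yields a degree-3 equation in X; solving on (0,1), X = 0.197.

X = 0.197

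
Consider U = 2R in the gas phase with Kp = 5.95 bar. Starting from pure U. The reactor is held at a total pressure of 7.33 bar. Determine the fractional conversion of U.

Basis: 1 mol U initially; let X = conversion of U. Extent ξ = X.
Mole table: n_U = 1 − X; n_R = 2X.
n_T = Σnᵢ = 1 + X.
With p_i = (n_i/n_T)P, Kp = p_R^2 / (p_U).
Equating to 5.95 bar and solving on 0 < X < 1: X = 0.411.

X = 0.411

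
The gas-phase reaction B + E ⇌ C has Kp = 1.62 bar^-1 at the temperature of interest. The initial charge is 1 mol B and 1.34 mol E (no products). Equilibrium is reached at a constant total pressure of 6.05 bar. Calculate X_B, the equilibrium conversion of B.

Let X = conversion of B (basis 1 mol B); extent of reaction ξ = X.
At extent ξ: n_B = 1 − X; n_E = 1.34 − X; n_C = X.
Summing: n_T = 2.34 − X.
y_i = n_i/n_T, p_i = y_i·P. Kp = p_C / (p_B p_E).
Setting this equal to 1.62 bar^-1 and taking the physical root (0 < X < 1) gives X = 0.779.

X = 0.779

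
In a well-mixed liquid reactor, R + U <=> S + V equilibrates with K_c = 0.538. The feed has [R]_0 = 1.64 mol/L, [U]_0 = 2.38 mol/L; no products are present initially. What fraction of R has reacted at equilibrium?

X = 0.503

Let X = conversion of R; extent ξ = 1.64·X mol/L.
Concentrations: [R] = 1.64 − 1.64X; [U] = 2.38 − 1.64X; [S] = 1.64X; [V] = 1.64X.
K_c = [S] [V] / ([R] [U]).
This equals 0.538 at X = 0.503 (the root in 0 < X < 1).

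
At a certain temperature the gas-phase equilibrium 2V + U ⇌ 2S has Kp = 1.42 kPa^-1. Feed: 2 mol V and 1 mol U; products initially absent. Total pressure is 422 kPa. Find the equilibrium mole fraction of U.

y_U = 0.065

Take 2 mol V as basis and let X be its fractional conversion, so ξ = X.
Mole table: n_V = 2 − 2X; n_U = 1 − X; n_S = 2X.
n_T = Σnᵢ = 3 − X.
With p_i = (n_i/n_T)P, Kp = p_S^2 / (p_V^2 p_U).
Substituting and setting equal to 1.42 kPa^-1 gives a polynomial in X; the root in (0,1) is X = 0.862.
Then n_U = 0.138, n_T = 2.14, so y_U = 0.065.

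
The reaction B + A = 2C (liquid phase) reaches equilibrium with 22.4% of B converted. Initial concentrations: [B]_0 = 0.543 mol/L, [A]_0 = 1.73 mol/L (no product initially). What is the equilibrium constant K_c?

K_c = 0.0873

Let X = conversion of B.
Concentrations: [B] = 0.543 − 0.543X; [A] = 1.73 − 0.543X; [C] = 1.09X.
At X = 0.224: [B] = 0.421, [A] = 1.61, [C] = 0.243.
K_c = [C]^2 / ([B] [A]) = 0.0873.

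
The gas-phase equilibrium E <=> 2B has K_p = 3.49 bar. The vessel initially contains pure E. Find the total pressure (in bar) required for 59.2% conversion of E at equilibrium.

P = 1.62 bar

Basis: 1 mol E initially; let X = conversion of E. Extent ξ = X.
At extent ξ: n_E = 1 − X; n_B = 2X.
Summing: n_T = 1 + X.
K_p = p_B^2 / (p_E) with p_i = (n_i/n_T)·P.
At X = 0.592: the mole-fraction product g(X) = Π y_i^ν_i = 2.158. Since K_p = g(X)·P^{1}, P = (K_p/g)^(1/1) = (3.49/2.158)^(1/1) = 1.62 bar.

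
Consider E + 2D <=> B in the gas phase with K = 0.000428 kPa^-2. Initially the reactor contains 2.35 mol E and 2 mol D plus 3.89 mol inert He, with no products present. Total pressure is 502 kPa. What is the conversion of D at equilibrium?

Take 2 mol D as basis and let X be its fractional conversion, so ξ = X.
At extent ξ: n_E = 2.35 − X; n_D = 2 − 2X; n_B = X; n_I = 3.89 (inert).
n_T = Σnᵢ = 8.24 − 2X.
Mole fractions y_i = n_i/n_T; K = p_B / (p_E p_D^2) with p_i = y_i·P.
Equating to 0.000428 kPa^-2 and solving on 0 < X < 1: X = 0.774.

X = 0.774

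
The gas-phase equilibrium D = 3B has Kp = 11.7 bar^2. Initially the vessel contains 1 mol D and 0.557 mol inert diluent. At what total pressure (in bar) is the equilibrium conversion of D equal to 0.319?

Take 1 mol D as basis and let X be its fractional conversion, so ξ = X.
Mole table: n_D = 1 − X; n_B = 3X; n_I = 0.557 (inert).
n_T = Σnᵢ = 1.56 + 2X.
Kp = p_B^3 / (p_D) with p_i = (n_i/n_T)·P.
At X = 0.319: the mole-fraction product g(X) = Π y_i^ν_i = 0.2671. Since Kp = g(X)·P^{2}, P = (Kp/g)^(1/2) = (11.7/0.2671)^(1/2) = 6.62 bar.

P = 6.62 bar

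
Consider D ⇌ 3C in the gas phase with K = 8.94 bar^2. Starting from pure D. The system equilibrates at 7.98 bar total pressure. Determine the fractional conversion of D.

X = 0.201

Let X = conversion of D (basis 1 mol D); extent of reaction ξ = X.
Mole table: n_D = 1 − X; n_C = 3X.
Summing: n_T = 1 + 2X.
With p_i = (n_i/n_T)P, K = p_C^3 / (p_D).
Setting this equal to 8.94 bar^2 and taking the physical root (0 < X < 1) gives X = 0.201.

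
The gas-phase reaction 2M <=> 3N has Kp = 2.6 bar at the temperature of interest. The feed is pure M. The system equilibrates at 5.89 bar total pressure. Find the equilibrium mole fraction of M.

y_M = 0.512

Basis: 1 mol M initially; let X = conversion of M. Extent ξ = 0.5X.
Mole table: n_M = 1 − X; n_N = 1.5X.
Summing: n_T = 1 + 0.5X.
y_i = n_i/n_T, p_i = y_i·P. Kp = p_N^3 / (p_M^2).
Equating to 2.6 bar and solving on 0 < X < 1: X = 0.388.
Then n_M = 0.612, n_T = 1.19, so y_M = 0.512.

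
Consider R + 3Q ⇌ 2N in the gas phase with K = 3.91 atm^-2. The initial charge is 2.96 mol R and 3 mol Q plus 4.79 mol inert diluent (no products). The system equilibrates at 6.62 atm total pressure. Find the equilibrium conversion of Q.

Take 3 mol Q as basis and let X be its fractional conversion, so ξ = X.
Mole table: n_R = 2.96 − X; n_Q = 3 − 3X; n_N = 2X; n_I = 4.79 (inert).
Summing: n_T = 10.8 − 2X.
With p_i = (n_i/n_T)P, K = p_N^2 / (p_R p_Q^3).
Setting this equal to 3.91 atm^-2 and taking the physical root (0 < X < 1) gives X = 0.737.

X = 0.737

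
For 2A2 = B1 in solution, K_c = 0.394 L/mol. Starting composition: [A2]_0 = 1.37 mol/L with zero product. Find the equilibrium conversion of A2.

X = 0.395

Let X = conversion of A2; extent ξ = 1.37X/2 mol/L.
Concentrations: [A2] = 1.37 − 1.37X; [B1] = 0.685X.
K_c = [B1] / ([A2]^2).
This equals 0.394 at X = 0.395 (the root in 0 < X < 1).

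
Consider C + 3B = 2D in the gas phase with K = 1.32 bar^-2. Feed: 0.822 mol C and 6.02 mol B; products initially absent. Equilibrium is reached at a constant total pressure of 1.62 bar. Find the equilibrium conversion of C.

Basis: 0.822 mol C initially; let X = conversion of C. Extent ξ = 0.822X.
Mole table: n_C = 0.822 − 0.822X; n_B = 6.02 − 2.47X; n_D = 1.64X.
Total moles n_T = 6.84 − 1.64X.
y_i = n_i/n_T, p_i = y_i·P. K = p_D^2 / (p_C p_B^3).
Substituting and setting equal to 1.32 bar^-2 gives a polynomial in X; the root in (0,1) is X = 0.760.

X = 0.760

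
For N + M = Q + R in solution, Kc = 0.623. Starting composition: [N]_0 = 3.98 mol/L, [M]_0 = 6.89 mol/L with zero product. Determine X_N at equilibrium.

Let X = conversion of N; extent ξ = 3.98·X mol/L.
Concentrations: [N] = 3.98 − 3.98X; [M] = 6.89 − 3.98X; [Q] = 3.98X; [R] = 3.98X.
Kc = [Q] [R] / ([N] [M]).
This equals 0.623 at X = 0.563 (the root in 0 < X < 1).

X = 0.563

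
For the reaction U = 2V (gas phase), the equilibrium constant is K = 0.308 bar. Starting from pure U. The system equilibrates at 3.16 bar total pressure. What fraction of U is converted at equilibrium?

X = 0.154

Take 1 mol U as basis and let X be its fractional conversion, so ξ = X.
Mole table: n_U = 1 − X; n_V = 2X.
Total moles n_T = 1 + X.
Mole fractions y_i = n_i/n_T; K = p_V^2 / (p_U) with p_i = y_i·P.
This yields a degree-2 equation in X; solving on (0,1), X = 0.154.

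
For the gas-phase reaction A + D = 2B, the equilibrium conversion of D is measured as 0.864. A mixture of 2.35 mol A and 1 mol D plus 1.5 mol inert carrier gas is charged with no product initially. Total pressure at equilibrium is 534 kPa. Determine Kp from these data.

Kp = 14.8

Basis: 1 mol D initially; let X = conversion of D. Extent ξ = X.
At extent ξ: n_A = 2.35 − X; n_D = 1 − X; n_B = 2X; n_I = 1.5 (inert).
n_T stays at 4.85 (no change in mole number).
At X = 0.864: n_A = 1.49, n_D = 0.136, n_B = 1.73, n_T = 4.85.
p_i = (n_i/n_T)·P. Kp = p_B^2 / (p_A p_D) = 14.8.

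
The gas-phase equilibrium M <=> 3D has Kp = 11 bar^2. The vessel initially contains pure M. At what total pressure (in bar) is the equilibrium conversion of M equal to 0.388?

P = 3.67 bar

Take 1 mol M as basis and let X be its fractional conversion, so ξ = X.
At extent ξ: n_M = 1 − X; n_D = 3X.
Total moles n_T = 1 + 2X.
Kp = p_D^3 / (p_M) with p_i = (n_i/n_T)·P.
At X = 0.388: the mole-fraction product g(X) = Π y_i^ν_i = 0.817. Since Kp = g(X)·P^{2}, P = (Kp/g)^(1/2) = (11/0.817)^(1/2) = 3.67 bar.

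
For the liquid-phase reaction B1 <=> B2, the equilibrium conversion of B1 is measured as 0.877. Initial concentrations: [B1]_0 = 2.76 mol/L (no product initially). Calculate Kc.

Kc = 7.13

Let X = conversion of B1.
Concentrations: [B1] = 2.76 − 2.76X; [B2] = 2.76X.
At X = 0.877: [B1] = 0.339, [B2] = 2.42.
Kc = [B2] / ([B1]) = 7.13.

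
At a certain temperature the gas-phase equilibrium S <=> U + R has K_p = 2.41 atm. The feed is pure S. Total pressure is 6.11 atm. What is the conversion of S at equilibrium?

X = 0.532

Basis: 1 mol S initially; let X = conversion of S. Extent ξ = X.
Mole table: n_S = 1 − X; n_U = X; n_R = X.
n_T = Σnᵢ = 1 + X.
With p_i = (n_i/n_T)P, K_p = p_U p_R / (p_S).
Setting this equal to 2.41 atm and taking the physical root (0 < X < 1) gives X = 0.532.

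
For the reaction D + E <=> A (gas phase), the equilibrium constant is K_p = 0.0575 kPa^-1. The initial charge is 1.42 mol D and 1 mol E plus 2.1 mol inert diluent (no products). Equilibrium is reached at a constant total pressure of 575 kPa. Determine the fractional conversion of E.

Basis: 1 mol E initially; let X = conversion of E. Extent ξ = X.
Mole table: n_D = 1.42 − X; n_E = 1 − X; n_A = X; n_I = 2.1 (inert).
Total moles n_T = 4.52 − X.
y_i = n_i/n_T, p_i = y_i·P. K_p = p_A / (p_D p_E).
Substituting and setting equal to 0.0575 kPa^-1 gives a polynomial in X; the root in (0,1) is X = 0.839.

X = 0.839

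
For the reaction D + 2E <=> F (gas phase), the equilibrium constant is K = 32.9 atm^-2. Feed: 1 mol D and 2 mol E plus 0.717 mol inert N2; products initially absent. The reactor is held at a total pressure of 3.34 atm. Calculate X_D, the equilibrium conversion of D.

X = 0.868

Let X = conversion of D (basis 1 mol D); extent of reaction ξ = X.
At extent ξ: n_D = 1 − X; n_E = 2 − 2X; n_F = X; n_I = 0.717 (inert).
Total moles n_T = 3.72 − 2X.
Mole fractions y_i = n_i/n_T; K = p_F / (p_D p_E^2) with p_i = y_i·P.
Setting this equal to 32.9 atm^-2 and taking the physical root (0 < X < 1) gives X = 0.868.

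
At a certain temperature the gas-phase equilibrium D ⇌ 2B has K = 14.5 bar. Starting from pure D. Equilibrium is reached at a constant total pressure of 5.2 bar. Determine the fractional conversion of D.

X = 0.641

Take 1 mol D as basis and let X be its fractional conversion, so ξ = X.
Species balance: n_D = 1 − X; n_B = 2X.
n_T = Σnᵢ = 1 + X.
With p_i = (n_i/n_T)P, K = p_B^2 / (p_D).
Setting this equal to 14.5 bar and taking the physical root (0 < X < 1) gives X = 0.641.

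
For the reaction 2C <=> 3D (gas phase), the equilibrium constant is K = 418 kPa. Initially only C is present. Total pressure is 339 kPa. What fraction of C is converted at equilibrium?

Take 1 mol C as basis and let X be its fractional conversion, so ξ = 0.5X.
Mole table: n_C = 1 − X; n_D = 1.5X.
Summing: n_T = 1 + 0.5X.
Mole fractions y_i = n_i/n_T; K = p_D^3 / (p_C^2) with p_i = y_i·P.
Substituting and setting equal to 418 kPa gives a polynomial in X; the root in (0,1) is X = 0.491.

X = 0.491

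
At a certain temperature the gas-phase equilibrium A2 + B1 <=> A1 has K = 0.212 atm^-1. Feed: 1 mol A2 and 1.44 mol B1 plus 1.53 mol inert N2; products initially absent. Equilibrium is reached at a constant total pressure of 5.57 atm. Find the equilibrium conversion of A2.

Take 1 mol A2 as basis and let X be its fractional conversion, so ξ = X.
At extent ξ: n_A2 = 1 − X; n_B1 = 1.44 − X; n_A1 = X; n_I = 1.53 (inert).
Summing: n_T = 3.97 − X.
Mole fractions y_i = n_i/n_T; K = p_A1 / (p_A2 p_B1) with p_i = y_i·P.
This yields a degree-2 equation in X; solving on (0,1), X = 0.272.

X = 0.272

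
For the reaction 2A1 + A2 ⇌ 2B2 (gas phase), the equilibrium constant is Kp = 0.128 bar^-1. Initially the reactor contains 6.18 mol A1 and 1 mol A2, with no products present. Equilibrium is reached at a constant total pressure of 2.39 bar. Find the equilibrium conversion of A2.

X = 0.428

Let X = conversion of A2 (basis 1 mol A2); extent of reaction ξ = X.
At extent ξ: n_A1 = 6.18 − 2X; n_A2 = 1 − X; n_B2 = 2X.
n_T = Σnᵢ = 7.18 − X.
Mole fractions y_i = n_i/n_T; Kp = p_B2^2 / (p_A1^2 p_A2) with p_i = y_i·P.
This yields a degree-3 equation in X; solving on (0,1), X = 0.428.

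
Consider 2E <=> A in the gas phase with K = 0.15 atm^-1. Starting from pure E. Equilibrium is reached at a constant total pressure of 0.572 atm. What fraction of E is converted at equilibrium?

X = 0.137

Let X = conversion of E (basis 1 mol E); extent of reaction ξ = 0.5X.
Mole table: n_E = 1 − X; n_A = 0.5X.
Summing: n_T = 1 − 0.5X.
Mole fractions y_i = n_i/n_T; K = p_A / (p_E^2) with p_i = y_i·P.
Setting this equal to 0.15 atm^-1 and taking the physical root (0 < X < 1) gives X = 0.137.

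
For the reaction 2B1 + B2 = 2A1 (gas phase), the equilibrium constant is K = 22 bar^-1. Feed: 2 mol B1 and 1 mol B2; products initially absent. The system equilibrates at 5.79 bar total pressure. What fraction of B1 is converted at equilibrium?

X = 0.780

Let X = conversion of B1 (basis 2 mol B1); extent of reaction ξ = X.
At extent ξ: n_B1 = 2 − 2X; n_B2 = 1 − X; n_A1 = 2X.
n_T = Σnᵢ = 3 − X.
y_i = n_i/n_T, p_i = y_i·P. K = p_A1^2 / (p_B1^2 p_B2).
Equating to 22 bar^-1 and solving on 0 < X < 1: X = 0.780.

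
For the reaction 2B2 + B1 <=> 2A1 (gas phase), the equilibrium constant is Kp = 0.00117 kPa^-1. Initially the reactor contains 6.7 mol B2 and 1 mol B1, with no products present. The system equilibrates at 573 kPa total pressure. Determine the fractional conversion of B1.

X = 0.564

Basis: 1 mol B1 initially; let X = conversion of B1. Extent ξ = X.
At extent ξ: n_B2 = 6.7 − 2X; n_B1 = 1 − X; n_A1 = 2X.
Summing: n_T = 7.7 − X.
With p_i = (n_i/n_T)P, Kp = p_A1^2 / (p_B2^2 p_B1).
This yields a degree-3 equation in X; solving on (0,1), X = 0.564.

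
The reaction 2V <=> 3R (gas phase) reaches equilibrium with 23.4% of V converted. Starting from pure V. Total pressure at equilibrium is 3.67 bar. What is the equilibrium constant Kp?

Basis: 1 mol V initially; let X = conversion of V. Extent ξ = 0.5X.
Mole table: n_V = 1 − X; n_R = 1.5X.
Summing: n_T = 1 + 0.5X.
At X = 0.234: n_V = 0.766, n_R = 0.351, n_T = 1.12.
p_i = (n_i/n_T)·P. Kp = p_R^3 / (p_V^2) = 0.242 bar.

Kp = 0.242 bar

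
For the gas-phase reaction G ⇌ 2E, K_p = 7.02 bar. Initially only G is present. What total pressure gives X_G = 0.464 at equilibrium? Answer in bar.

P = 6.4 bar

Let X = conversion of G (basis 1 mol G); extent of reaction ξ = X.
Mole table: n_G = 1 − X; n_E = 2X.
n_T = Σnᵢ = 1 + X.
K_p = p_E^2 / (p_G) with p_i = (n_i/n_T)·P.
At X = 0.464: the mole-fraction product g(X) = Π y_i^ν_i = 1.097. Since K_p = g(X)·P^{1}, P = (K_p/g)^(1/1) = (7.02/1.097)^(1/1) = 6.4 bar.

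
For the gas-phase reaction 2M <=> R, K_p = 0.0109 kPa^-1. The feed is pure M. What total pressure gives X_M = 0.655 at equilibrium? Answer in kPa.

P = 170 kPa

Take 1 mol M as basis and let X be its fractional conversion, so ξ = 0.5X.
At extent ξ: n_M = 1 − X; n_R = 0.5X.
Summing: n_T = 1 − 0.5X.
K_p = p_R / (p_M^2) with p_i = (n_i/n_T)·P.
At X = 0.655: the mole-fraction product g(X) = Π y_i^ν_i = 1.85. Since K_p = g(X)·P^{-1}, P = (g/K_p)^(1/1) = (1.85/0.0109)^(1/1) = 170 kPa.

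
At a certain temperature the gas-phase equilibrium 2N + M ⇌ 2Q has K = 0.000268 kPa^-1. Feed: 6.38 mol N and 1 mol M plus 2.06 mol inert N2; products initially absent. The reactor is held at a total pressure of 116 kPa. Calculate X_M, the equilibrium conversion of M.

Basis: 1 mol M initially; let X = conversion of M. Extent ξ = X.
Moles: n_N = 6.38 − 2X; n_M = 1 − X; n_Q = 2X; n_I = 2.06 (inert).
Summing: n_T = 9.44 − X.
y_i = n_i/n_T, p_i = y_i·P. K = p_Q^2 / (p_N^2 p_M).
Substituting and setting equal to 0.000268 kPa^-1 gives a polynomial in X; the root in (0,1) is X = 0.161.

X = 0.161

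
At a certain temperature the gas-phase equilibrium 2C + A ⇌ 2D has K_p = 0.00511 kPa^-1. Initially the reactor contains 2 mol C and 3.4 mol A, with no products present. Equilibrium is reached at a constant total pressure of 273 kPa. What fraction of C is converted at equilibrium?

Let X = conversion of C (basis 2 mol C); extent of reaction ξ = X.
Moles: n_C = 2 − 2X; n_A = 3.4 − X; n_D = 2X.
n_T = Σnᵢ = 5.4 − X.
Mole fractions y_i = n_i/n_T; K_p = p_D^2 / (p_C^2 p_A) with p_i = y_i·P.
This yields a degree-3 equation in X; solving on (0,1), X = 0.476.

X = 0.476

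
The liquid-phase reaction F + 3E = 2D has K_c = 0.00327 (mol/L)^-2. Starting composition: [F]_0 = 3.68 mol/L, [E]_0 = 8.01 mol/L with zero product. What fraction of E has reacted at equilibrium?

Let X = conversion of E; extent ξ = 8.01X/3 mol/L.
Concentrations: [F] = 3.68 − 2.67X; [E] = 8.01 − 8.01X; [D] = 5.34X.
K_c = [D]^2 / ([F] [E]^3).
Setting equal to 0.00327 and solving for X on (0,1) gives X = 0.264.

X = 0.264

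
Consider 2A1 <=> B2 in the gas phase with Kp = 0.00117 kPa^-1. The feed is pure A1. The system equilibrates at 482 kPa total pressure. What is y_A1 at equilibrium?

y_A1 = 0.713

Let X = conversion of A1 (basis 1 mol A1); extent of reaction ξ = 0.5X.
Mole table: n_A1 = 1 − X; n_B2 = 0.5X.
Total moles n_T = 1 − 0.5X.
With p_i = (n_i/n_T)P, Kp = p_B2 / (p_A1^2).
Equating to 0.00117 kPa^-1 and solving on 0 < X < 1: X = 0.446.
Then n_A1 = 0.554, n_T = 0.777, so y_A1 = 0.713.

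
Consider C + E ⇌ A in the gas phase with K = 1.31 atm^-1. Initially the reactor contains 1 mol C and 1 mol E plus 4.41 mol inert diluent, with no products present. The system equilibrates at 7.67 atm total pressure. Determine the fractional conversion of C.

X = 0.472

Basis: 1 mol C initially; let X = conversion of C. Extent ξ = X.
Species balance: n_C = 1 − X; n_E = 1 − X; n_A = X; n_I = 4.41 (inert).
Summing: n_T = 6.41 − X.
Mole fractions y_i = n_i/n_T; K = p_A / (p_C p_E) with p_i = y_i·P.
This yields a degree-2 equation in X; solving on (0,1), X = 0.472.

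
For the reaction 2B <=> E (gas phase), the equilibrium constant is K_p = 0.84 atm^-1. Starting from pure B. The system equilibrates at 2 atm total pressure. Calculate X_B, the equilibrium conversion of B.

Basis: 1 mol B initially; let X = conversion of B. Extent ξ = 0.5X.
At extent ξ: n_B = 1 − X; n_E = 0.5X.
Total moles n_T = 1 − 0.5X.
With p_i = (n_i/n_T)P, K_p = p_E / (p_B^2).
This yields a degree-2 equation in X; solving on (0,1), X = 0.640.

X = 0.640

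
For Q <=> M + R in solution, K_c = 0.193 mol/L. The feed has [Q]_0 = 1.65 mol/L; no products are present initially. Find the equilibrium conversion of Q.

X = 0.288

Let X = conversion of Q; extent ξ = 1.65·X mol/L.
Concentrations: [Q] = 1.65 − 1.65X; [M] = 1.65X; [R] = 1.65X.
K_c = [M] [R] / ([Q]).
Solving K_c = 0.193 for X ∈ (0,1): X = 0.288.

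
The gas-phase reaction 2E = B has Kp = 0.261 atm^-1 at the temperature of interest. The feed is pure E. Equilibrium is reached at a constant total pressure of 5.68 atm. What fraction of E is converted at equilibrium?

X = 0.620

Basis: 1 mol E initially; let X = conversion of E. Extent ξ = 0.5X.
Mole table: n_E = 1 − X; n_B = 0.5X.
n_T = Σnᵢ = 1 − 0.5X.
Mole fractions y_i = n_i/n_T; Kp = p_B / (p_E^2) with p_i = y_i·P.
Setting this equal to 0.261 atm^-1 and taking the physical root (0 < X < 1) gives X = 0.620.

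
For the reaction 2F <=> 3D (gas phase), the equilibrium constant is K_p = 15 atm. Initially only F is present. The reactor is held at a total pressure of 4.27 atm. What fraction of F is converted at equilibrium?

Take 1 mol F as basis and let X be its fractional conversion, so ξ = 0.5X.
Moles: n_F = 1 − X; n_D = 1.5X.
Total moles n_T = 1 + 0.5X.
y_i = n_i/n_T, p_i = y_i·P. K_p = p_D^3 / (p_F^2).
Setting this equal to 15 atm and taking the physical root (0 < X < 1) gives X = 0.600.

X = 0.600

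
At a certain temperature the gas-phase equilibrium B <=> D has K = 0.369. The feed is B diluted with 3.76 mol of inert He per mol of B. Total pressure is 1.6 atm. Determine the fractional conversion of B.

Take 1 mol B as basis and let X be its fractional conversion, so ξ = X.
Mole table: n_B = 1 − X; n_D = X; n_I = 3.76 (inert).
Total moles n_T = 4.76 (Δν = 0, constant).
Mole fractions y_i = n_i/n_T; K = p_D / (p_B) with p_i = y_i·P.
Equating to 0.369 and solving on 0 < X < 1: X = 0.270.

X = 0.270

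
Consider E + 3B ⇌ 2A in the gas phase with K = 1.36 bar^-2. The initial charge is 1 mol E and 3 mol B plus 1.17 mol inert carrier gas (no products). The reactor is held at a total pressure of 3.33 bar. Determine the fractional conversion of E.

Basis: 1 mol E initially; let X = conversion of E. Extent ξ = X.
Mole table: n_E = 1 − X; n_B = 3 − 3X; n_A = 2X; n_I = 1.17 (inert).
Total moles n_T = 5.17 − 2X.
With p_i = (n_i/n_T)P, K = p_A^2 / (p_E p_B^3).
Setting this equal to 1.36 bar^-2 and taking the physical root (0 < X < 1) gives X = 0.534.

X = 0.534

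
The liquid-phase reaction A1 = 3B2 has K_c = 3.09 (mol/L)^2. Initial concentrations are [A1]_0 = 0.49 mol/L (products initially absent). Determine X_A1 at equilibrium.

Let X = conversion of A1; extent ξ = 0.49·X mol/L.
Concentrations: [A1] = 0.49 − 0.49X; [B2] = 1.47X.
K_c = [B2]^3 / ([A1]).
Equating to 3.09 (mol/L)^2: the physical root is X = 0.583.

X = 0.583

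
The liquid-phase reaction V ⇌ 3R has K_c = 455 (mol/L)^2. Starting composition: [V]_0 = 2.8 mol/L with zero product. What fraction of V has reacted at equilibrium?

Let X = conversion of V; extent ξ = 2.8·X mol/L.
Concentrations: [V] = 2.8 − 2.8X; [R] = 8.4X.
K_c = [R]^3 / ([V]).
Equating to 455 (mol/L)^2: the physical root is X = 0.780.

X = 0.780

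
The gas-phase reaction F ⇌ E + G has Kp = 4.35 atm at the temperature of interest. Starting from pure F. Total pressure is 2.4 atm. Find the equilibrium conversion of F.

X = 0.803

Basis: 1 mol F initially; let X = conversion of F. Extent ξ = X.
Species balance: n_F = 1 − X; n_E = X; n_G = X.
n_T = Σnᵢ = 1 + X.
With p_i = (n_i/n_T)P, Kp = p_E p_G / (p_F).
Substituting and setting equal to 4.35 atm gives a polynomial in X; the root in (0,1) is X = 0.803.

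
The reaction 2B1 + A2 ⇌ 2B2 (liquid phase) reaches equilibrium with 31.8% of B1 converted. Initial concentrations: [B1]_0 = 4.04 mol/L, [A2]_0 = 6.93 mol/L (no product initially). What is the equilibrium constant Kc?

Kc = 0.0346 L/mol

Let X = conversion of B1.
Concentrations: [B1] = 4.04 − 4.04X; [A2] = 6.93 − 2.02X; [B2] = 4.04X.
At X = 0.318: [B1] = 2.76, [A2] = 6.29, [B2] = 1.28.
Kc = [B2]^2 / ([B1]^2 [A2]) = 0.0346 L/mol.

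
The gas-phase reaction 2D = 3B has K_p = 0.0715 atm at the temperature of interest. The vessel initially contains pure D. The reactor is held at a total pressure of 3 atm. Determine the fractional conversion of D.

X = 0.174

Basis: 1 mol D initially; let X = conversion of D. Extent ξ = 0.5X.
Mole table: n_D = 1 − X; n_B = 1.5X.
Total moles n_T = 1 + 0.5X.
Mole fractions y_i = n_i/n_T; K_p = p_B^3 / (p_D^2) with p_i = y_i·P.
Setting this equal to 0.0715 atm and taking the physical root (0 < X < 1) gives X = 0.174.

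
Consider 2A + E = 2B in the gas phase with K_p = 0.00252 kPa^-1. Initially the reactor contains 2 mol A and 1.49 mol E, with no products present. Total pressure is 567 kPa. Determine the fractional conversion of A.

X = 0.414

Take 2 mol A as basis and let X be its fractional conversion, so ξ = X.
Mole table: n_A = 2 − 2X; n_E = 1.49 − X; n_B = 2X.
n_T = Σnᵢ = 3.49 − X.
y_i = n_i/n_T, p_i = y_i·P. K_p = p_B^2 / (p_A^2 p_E).
Setting this equal to 0.00252 kPa^-1 and taking the physical root (0 < X < 1) gives X = 0.414.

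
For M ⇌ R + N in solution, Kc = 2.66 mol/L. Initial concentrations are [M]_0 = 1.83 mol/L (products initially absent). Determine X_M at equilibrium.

X = 0.681

Let X = conversion of M; extent ξ = 1.83·X mol/L.
Concentrations: [M] = 1.83 − 1.83X; [R] = 1.83X; [N] = 1.83X.
Kc = [R] [N] / ([M]).
Setting equal to 2.66 and solving for X on (0,1) gives X = 0.681.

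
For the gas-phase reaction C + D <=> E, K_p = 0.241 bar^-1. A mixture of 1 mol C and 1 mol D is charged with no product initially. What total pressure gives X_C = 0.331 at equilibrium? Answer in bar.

P = 5.12 bar

Let X = conversion of C (basis 1 mol C); extent of reaction ξ = X.
At extent ξ: n_C = 1 − X; n_D = 1 − X; n_E = X.
n_T = Σnᵢ = 2 − X.
K_p = p_E / (p_C p_D) with p_i = (n_i/n_T)·P.
At X = 0.331: the mole-fraction product g(X) = Π y_i^ν_i = 1.234. Since K_p = g(X)·P^{-1}, P = (g/K_p)^(1/1) = (1.234/0.241)^(1/1) = 5.12 bar.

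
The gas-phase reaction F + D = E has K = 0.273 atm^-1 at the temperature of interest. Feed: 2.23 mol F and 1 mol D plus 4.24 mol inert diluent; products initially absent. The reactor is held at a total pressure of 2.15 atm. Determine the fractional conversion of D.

Take 1 mol D as basis and let X be its fractional conversion, so ξ = X.
Moles: n_F = 2.23 − X; n_D = 1 − X; n_E = X; n_I = 4.24 (inert).
Summing: n_T = 7.47 − X.
With p_i = (n_i/n_T)P, K = p_E / (p_F p_D).
Equating to 0.273 atm^-1 and solving on 0 < X < 1: X = 0.143.

X = 0.143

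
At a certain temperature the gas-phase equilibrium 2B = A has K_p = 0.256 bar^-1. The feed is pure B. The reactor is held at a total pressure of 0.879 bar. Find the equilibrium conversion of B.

Basis: 1 mol B initially; let X = conversion of B. Extent ξ = 0.5X.
Mole table: n_B = 1 − X; n_A = 0.5X.
Summing: n_T = 1 − 0.5X.
Mole fractions y_i = n_i/n_T; K_p = p_A / (p_B^2) with p_i = y_i·P.
Equating to 0.256 bar^-1 and solving on 0 < X < 1: X = 0.275.

X = 0.275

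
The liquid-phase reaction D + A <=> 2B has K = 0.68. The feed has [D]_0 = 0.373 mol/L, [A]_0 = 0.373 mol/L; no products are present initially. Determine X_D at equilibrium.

Let X = conversion of D; extent ξ = 0.373·X mol/L.
Concentrations: [D] = 0.373 − 0.373X; [A] = 0.373 − 0.373X; [B] = 0.746X.
K = [B]^2 / ([D] [A]).
This equals 0.68 at X = 0.292 (the root in 0 < X < 1).

X = 0.292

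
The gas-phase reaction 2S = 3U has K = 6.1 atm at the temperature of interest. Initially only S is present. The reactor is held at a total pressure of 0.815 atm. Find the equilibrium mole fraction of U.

Let X = conversion of S (basis 1 mol S); extent of reaction ξ = 0.5X.
Moles: n_S = 1 − X; n_U = 1.5X.
n_T = Σnᵢ = 1 + 0.5X.
y_i = n_i/n_T, p_i = y_i·P. K = p_U^3 / (p_S^2).
Setting this equal to 6.1 atm and taking the physical root (0 < X < 1) gives X = 0.677.
Then n_U = 1.02, n_T = 1.34, so y_U = 0.759.

y_U = 0.759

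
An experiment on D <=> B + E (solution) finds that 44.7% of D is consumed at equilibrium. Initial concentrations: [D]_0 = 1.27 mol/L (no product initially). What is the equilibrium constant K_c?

K_c = 0.459 mol/L

Let X = conversion of D.
Concentrations: [D] = 1.27 − 1.27X; [B] = 1.27X; [E] = 1.27X.
At X = 0.447: [D] = 0.702, [B] = 0.568, [E] = 0.568.
K_c = [B] [E] / ([D]) = 0.459 mol/L.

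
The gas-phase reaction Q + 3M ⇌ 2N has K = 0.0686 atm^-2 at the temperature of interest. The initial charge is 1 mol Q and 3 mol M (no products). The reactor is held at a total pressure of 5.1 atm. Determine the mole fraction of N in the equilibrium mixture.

y_N = 0.246

Take 1 mol Q as basis and let X be its fractional conversion, so ξ = X.
At extent ξ: n_Q = 1 − X; n_M = 3 − 3X; n_N = 2X.
n_T = Σnᵢ = 4 − 2X.
With p_i = (n_i/n_T)P, K = p_N^2 / (p_Q p_M^3).
Substituting and setting equal to 0.0686 atm^-2 gives a polynomial in X; the root in (0,1) is X = 0.395.
Then n_N = 0.791, n_T = 3.21, so y_N = 0.246.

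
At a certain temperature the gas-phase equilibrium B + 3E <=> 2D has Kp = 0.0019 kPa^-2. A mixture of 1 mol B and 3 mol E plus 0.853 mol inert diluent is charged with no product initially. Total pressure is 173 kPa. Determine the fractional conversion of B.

X = 0.656

Let X = conversion of B (basis 1 mol B); extent of reaction ξ = X.
Species balance: n_B = 1 − X; n_E = 3 − 3X; n_D = 2X; n_I = 0.853 (inert).
Summing: n_T = 4.85 − 2X.
Mole fractions y_i = n_i/n_T; Kp = p_D^2 / (p_B p_E^3) with p_i = y_i·P.
Substituting and setting equal to 0.0019 kPa^-2 gives a polynomial in X; the root in (0,1) is X = 0.656.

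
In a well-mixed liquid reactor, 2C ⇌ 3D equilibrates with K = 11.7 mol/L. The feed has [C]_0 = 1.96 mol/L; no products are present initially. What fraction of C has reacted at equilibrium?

Let X = conversion of C; extent ξ = 1.96X/2 mol/L.
Concentrations: [C] = 1.96 − 1.96X; [D] = 2.94X.
K = [D]^3 / ([C]^2).
Setting equal to 11.7 and solving for X on (0,1) gives X = 0.627.

X = 0.627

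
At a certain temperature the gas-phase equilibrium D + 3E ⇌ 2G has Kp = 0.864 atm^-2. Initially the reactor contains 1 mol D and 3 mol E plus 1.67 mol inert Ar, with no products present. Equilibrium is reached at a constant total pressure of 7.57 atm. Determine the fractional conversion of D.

X = 0.614

Take 1 mol D as basis and let X be its fractional conversion, so ξ = X.
Mole table: n_D = 1 − X; n_E = 3 − 3X; n_G = 2X; n_I = 1.67 (inert).
Total moles n_T = 5.67 − 2X.
Mole fractions y_i = n_i/n_T; Kp = p_G^2 / (p_D p_E^3) with p_i = y_i·P.
This yields a degree-4 equation in X; solving on (0,1), X = 0.614.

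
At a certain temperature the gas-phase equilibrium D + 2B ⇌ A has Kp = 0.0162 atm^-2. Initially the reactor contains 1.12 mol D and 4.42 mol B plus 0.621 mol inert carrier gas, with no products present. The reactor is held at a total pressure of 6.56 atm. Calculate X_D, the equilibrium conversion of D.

Take 1.12 mol D as basis and let X be its fractional conversion, so ξ = 1.12X.
Moles: n_D = 1.12 − 1.12X; n_B = 4.42 − 2.24X; n_A = 1.12X; n_I = 0.621 (inert).
n_T = Σnᵢ = 6.16 − 2.24X.
y_i = n_i/n_T, p_i = y_i·P. Kp = p_A / (p_D p_B^2).
Equating to 0.0162 atm^-2 and solving on 0 < X < 1: X = 0.249.

X = 0.249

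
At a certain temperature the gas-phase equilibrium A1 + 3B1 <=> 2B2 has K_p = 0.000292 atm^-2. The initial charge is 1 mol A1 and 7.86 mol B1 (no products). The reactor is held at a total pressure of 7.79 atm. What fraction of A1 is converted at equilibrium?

X = 0.145

Take 1 mol A1 as basis and let X be its fractional conversion, so ξ = X.
Mole table: n_A1 = 1 − X; n_B1 = 7.86 − 3X; n_B2 = 2X.
Total moles n_T = 8.86 − 2X.
Mole fractions y_i = n_i/n_T; K_p = p_B2^2 / (p_A1 p_B1^3) with p_i = y_i·P.
Equating to 0.000292 atm^-2 and solving on 0 < X < 1: X = 0.145.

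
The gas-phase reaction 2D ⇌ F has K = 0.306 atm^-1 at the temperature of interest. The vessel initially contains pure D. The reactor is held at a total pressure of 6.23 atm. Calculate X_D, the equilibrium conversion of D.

X = 0.660

Let X = conversion of D (basis 1 mol D); extent of reaction ξ = 0.5X.
At extent ξ: n_D = 1 − X; n_F = 0.5X.
Summing: n_T = 1 − 0.5X.
Mole fractions y_i = n_i/n_T; K = p_F / (p_D^2) with p_i = y_i·P.
This yields a degree-2 equation in X; solving on (0,1), X = 0.660.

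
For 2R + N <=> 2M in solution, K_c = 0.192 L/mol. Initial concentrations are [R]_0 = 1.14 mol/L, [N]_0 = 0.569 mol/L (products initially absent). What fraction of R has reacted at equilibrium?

Let X = conversion of R; extent ξ = 1.14X/2 mol/L.
Concentrations: [R] = 1.14 − 1.14X; [N] = 0.569 − 0.57X; [M] = 1.14X.
K_c = [M]^2 / ([R]^2 [N]).
Solving K_c = 0.192 for X ∈ (0,1): X = 0.225.

X = 0.225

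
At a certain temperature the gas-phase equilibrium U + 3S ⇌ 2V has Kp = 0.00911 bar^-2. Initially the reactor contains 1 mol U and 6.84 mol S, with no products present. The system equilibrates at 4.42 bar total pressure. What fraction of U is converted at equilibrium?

X = 0.337

Basis: 1 mol U initially; let X = conversion of U. Extent ξ = X.
At extent ξ: n_U = 1 − X; n_S = 6.84 − 3X; n_V = 2X.
Total moles n_T = 7.84 − 2X.
Mole fractions y_i = n_i/n_T; Kp = p_V^2 / (p_U p_S^3) with p_i = y_i·P.
Substituting and setting equal to 0.00911 bar^-2 gives a polynomial in X; the root in (0,1) is X = 0.337.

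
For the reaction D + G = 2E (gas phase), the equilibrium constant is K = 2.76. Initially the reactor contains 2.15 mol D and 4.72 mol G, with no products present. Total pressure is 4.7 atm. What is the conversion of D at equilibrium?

X = 0.631

Basis: 2.15 mol D initially; let X = conversion of D. Extent ξ = 2.15X.
Species balance: n_D = 2.15 − 2.15X; n_G = 4.72 − 2.15X; n_E = 4.3X.
Total moles n_T = 6.87 (Δν = 0, constant).
Mole fractions y_i = n_i/n_T; K = p_E^2 / (p_D p_G) with p_i = y_i·P.
This yields a degree-2 equation in X; solving on (0,1), X = 0.631.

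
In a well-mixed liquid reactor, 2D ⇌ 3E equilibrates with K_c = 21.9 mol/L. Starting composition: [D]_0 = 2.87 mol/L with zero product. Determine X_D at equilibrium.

Let X = conversion of D; extent ξ = 2.87X/2 mol/L.
Concentrations: [D] = 2.87 − 2.87X; [E] = 4.3X.
K_c = [E]^3 / ([D]^2).
Setting equal to 21.9 and solving for X on (0,1) gives X = 0.651.

X = 0.651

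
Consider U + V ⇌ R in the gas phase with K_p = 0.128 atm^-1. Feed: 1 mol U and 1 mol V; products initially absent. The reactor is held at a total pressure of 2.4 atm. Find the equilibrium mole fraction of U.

Basis: 1 mol U initially; let X = conversion of U. Extent ξ = X.
Moles: n_U = 1 − X; n_V = 1 − X; n_R = X.
n_T = Σnᵢ = 2 − X.
With p_i = (n_i/n_T)P, K_p = p_R / (p_U p_V).
Setting this equal to 0.128 atm^-1 and taking the physical root (0 < X < 1) gives X = 0.125.
Then n_U = 0.875, n_T = 1.87, so y_U = 0.467.

y_U = 0.467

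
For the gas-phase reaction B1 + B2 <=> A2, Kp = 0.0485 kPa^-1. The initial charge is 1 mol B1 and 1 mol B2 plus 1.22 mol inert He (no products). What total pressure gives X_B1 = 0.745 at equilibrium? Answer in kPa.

Basis: 1 mol B1 initially; let X = conversion of B1. Extent ξ = X.
Moles: n_B1 = 1 − X; n_B2 = 1 − X; n_A2 = X; n_I = 1.22 (inert).
Total moles n_T = 3.22 − X.
Kp = p_A2 / (p_B1 p_B2) with p_i = (n_i/n_T)·P.
At X = 0.745: the mole-fraction product g(X) = Π y_i^ν_i = 28.36. Since Kp = g(X)·P^{-1}, P = (g/Kp)^(1/1) = (28.36/0.0485)^(1/1) = 585 kPa.

P = 585 kPa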